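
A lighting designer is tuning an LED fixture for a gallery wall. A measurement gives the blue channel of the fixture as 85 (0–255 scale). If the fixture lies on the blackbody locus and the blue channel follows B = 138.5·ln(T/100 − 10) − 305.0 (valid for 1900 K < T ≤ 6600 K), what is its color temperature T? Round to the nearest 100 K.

2700 K

ln(t − 10) = (85 + 305.0) / 138.5 = 2.8159.
t − 10 = e^2.8159 = 16.708, so t = 26.708.
T = 100·t = 2671 K → 2700 K to the nearest 100 K.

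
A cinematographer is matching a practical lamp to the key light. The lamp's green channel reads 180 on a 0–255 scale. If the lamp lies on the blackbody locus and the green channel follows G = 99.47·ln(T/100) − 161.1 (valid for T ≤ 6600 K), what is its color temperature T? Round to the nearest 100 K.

3100 K

ln t = (180 + 161.1) / 99.47 = 3.4292.
t = e^3.4292 = 30.851.
T = 100·t = 3085 K → 3100 K to the nearest 100 K.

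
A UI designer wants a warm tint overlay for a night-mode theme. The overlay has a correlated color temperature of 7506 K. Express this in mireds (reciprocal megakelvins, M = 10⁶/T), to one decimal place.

133.2 mireds

M = 10⁶ / 7506 = 133.227 → 133.2 mireds.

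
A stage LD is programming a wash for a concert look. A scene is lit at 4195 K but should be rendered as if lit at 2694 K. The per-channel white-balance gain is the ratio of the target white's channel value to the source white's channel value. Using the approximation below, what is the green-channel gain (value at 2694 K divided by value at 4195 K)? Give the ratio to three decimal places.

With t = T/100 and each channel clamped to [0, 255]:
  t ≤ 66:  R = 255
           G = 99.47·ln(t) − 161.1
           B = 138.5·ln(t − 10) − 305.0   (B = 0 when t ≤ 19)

At 4195 K (t = 41.95):
  G = 99.47·ln 41.95 − 161.1 = 99.47·3.7365 − 161.1 = 210.568.
At 2694 K (t = 26.94):
  G = 99.47·ln 26.94 − 161.1 = 99.47·3.2936 − 161.1 = 166.516.
Gain = 166.516 / 210.568 = 0.7908 → 0.791.

0.791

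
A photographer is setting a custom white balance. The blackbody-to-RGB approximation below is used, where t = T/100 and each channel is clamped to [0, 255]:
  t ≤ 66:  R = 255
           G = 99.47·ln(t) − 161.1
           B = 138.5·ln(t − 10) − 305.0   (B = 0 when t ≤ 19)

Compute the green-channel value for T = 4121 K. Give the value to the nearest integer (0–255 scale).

209

t = 4121/100 = 41.21; the t ≤ 66 branch applies.
G = 99.47·ln 41.21 − 161.1 = 99.47·3.7187 − 161.1 = 208.797.
Rounded: 209.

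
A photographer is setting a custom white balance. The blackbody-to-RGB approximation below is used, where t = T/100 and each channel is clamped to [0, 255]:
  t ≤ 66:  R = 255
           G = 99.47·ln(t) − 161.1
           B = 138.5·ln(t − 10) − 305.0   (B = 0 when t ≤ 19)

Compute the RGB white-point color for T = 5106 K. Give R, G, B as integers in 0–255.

R=255, G=230, B=210

t = 5106/100 = 51.06; the t ≤ 66 branch applies.
R = 255 by definition for t ≤ 66.
G = 99.47·ln 51.06 − 161.1 = 99.47·3.9330 − 161.1 = 230.116.
B = 138.5·ln(51.06 − 10) − 305.0 = 138.5·ln 41.06 − 305.0 = 138.5·3.7150 − 305.0 = 209.532.
Rounded: (255, 230, 210).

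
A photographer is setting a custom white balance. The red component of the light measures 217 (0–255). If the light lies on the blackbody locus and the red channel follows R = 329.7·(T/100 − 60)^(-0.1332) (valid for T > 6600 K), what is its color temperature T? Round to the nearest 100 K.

8300 K

(t − 60)^(-0.1332) = 217/329.7 = 0.65817.
t − 60 = 0.65817^(1/-0.1332) = 0.65817^(-7.508) = 23.110, so t = 83.110.
T = 100·t = 8311 K → 8300 K to the nearest 100 K.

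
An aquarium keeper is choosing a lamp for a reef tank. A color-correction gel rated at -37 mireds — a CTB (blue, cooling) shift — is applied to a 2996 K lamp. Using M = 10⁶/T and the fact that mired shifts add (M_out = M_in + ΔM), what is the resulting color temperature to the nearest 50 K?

3350 K

M_in = 10⁶/2996 = 333.78 mireds.
M_out = 333.78 + (-37) = 296.78 mireds.
T_out = 10⁶/296.78 = 3369.5 K → 3350 K.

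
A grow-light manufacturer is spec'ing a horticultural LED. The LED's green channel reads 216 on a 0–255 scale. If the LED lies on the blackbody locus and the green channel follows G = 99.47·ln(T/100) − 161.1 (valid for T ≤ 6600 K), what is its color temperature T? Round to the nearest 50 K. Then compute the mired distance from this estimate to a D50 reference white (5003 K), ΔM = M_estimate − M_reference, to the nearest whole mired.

ln t = (216 + 161.1) / 99.47 = 3.7911.
t = e^3.7911 = 44.305.
T = 100·t = 4430 K → 4450 K to the nearest 50 K.
M_estimate = 10⁶/4450 = 224.72; M_reference = 10⁶/5003 = 199.88.
ΔM = 224.72 − 199.88 = 24.84 → +25 mireds.

+25 mireds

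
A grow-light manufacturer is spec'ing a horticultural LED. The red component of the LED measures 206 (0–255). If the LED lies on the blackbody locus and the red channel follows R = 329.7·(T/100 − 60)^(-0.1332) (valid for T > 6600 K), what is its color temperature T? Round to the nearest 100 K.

(t − 60)^(-0.1332) = 206/329.7 = 0.62481.
t − 60 = 0.62481^(1/-0.1332) = 0.62481^(-7.508) = 34.152, so t = 94.152.
T = 100·t = 9415 K → 9400 K to the nearest 100 K.

9400 K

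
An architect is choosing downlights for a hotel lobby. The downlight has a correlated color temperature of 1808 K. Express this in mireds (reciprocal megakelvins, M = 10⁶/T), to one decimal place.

M = 10⁶ / 1808 = 553.097 → 553.1 mireds.

553.1 mireds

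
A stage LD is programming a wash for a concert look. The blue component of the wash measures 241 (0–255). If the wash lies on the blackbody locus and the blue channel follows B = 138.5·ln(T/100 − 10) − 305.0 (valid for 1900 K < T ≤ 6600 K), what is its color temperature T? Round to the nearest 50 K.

6150 K

ln(t − 10) = (241 + 305.0) / 138.5 = 3.9422.
t − 10 = e^3.9422 = 51.534, so t = 61.534.
T = 100·t = 6153 K → 6150 K to the nearest 50 K.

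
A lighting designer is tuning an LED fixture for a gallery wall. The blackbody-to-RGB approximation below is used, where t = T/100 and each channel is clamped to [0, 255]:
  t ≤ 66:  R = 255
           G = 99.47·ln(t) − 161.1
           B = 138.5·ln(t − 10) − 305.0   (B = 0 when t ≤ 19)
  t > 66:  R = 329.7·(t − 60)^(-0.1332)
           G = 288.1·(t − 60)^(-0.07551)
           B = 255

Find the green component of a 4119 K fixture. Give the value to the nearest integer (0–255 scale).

209

t = 4119/100 = 41.19; the t ≤ 66 branch applies.
G = 99.47·ln 41.19 − 161.1 = 99.47·3.7182 − 161.1 = 208.749.
Rounded: 209.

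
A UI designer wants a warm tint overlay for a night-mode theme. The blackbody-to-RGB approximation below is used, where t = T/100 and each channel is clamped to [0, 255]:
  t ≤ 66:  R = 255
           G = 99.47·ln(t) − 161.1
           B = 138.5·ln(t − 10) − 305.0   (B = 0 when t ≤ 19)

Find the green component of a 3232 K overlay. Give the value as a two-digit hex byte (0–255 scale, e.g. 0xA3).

0xB9

t = 3232/100 = 32.32; the t ≤ 66 branch applies.
G = 99.47·ln 32.32 − 161.1 = 99.47·3.4757 − 161.1 = 184.627.
Rounded: 185; in hex, 0xB9.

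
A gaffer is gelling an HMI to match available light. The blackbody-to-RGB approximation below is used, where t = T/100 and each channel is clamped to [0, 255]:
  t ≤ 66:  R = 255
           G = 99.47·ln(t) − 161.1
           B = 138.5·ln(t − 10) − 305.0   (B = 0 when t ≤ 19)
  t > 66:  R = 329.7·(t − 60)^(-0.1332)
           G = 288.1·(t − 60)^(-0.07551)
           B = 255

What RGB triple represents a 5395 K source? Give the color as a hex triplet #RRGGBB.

t = 5395/100 = 53.95; the t ≤ 66 branch applies.
R = 255 by definition for t ≤ 66.
G = 99.47·ln 53.95 − 161.1 = 99.47·3.9881 − 161.1 = 235.592.
B = 138.5·ln(53.95 − 10) − 305.0 = 138.5·ln 43.95 − 305.0 = 138.5·3.7831 − 305.0 = 218.953.
Rounded: (255, 236, 219).
In hex: #FFECDB.

#FFECDB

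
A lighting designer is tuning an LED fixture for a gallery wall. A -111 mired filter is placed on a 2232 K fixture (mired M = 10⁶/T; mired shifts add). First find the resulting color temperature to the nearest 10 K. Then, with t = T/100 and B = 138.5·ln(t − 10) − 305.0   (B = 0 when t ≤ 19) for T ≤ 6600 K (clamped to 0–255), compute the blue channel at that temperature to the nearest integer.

M_in = 10⁶/2232 = 448.03; M_out = 448.03 + (-111) = 337.03.
T_out = 10⁶/337.03 = 2967.1 K → 2970 K; t = 29.7.
B = 138.5·ln(29.7 − 10) − 305.0 = 138.5·ln 19.7 − 305.0 = 138.5·2.9806 − 305.0 = 107.816.
Rounded: 108.

108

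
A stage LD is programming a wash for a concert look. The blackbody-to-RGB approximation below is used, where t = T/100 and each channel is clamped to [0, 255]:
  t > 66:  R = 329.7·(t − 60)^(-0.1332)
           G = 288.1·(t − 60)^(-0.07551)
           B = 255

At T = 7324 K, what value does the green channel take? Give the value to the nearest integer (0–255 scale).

t = 7324/100 = 73.24; the t > 66 branch applies.
G = 288.1·(73.24 − 60)^(-0.07551) = 288.1·13.24^(-0.07551) = 288.1·0.82278 = 237.044.
Rounded: 237.

237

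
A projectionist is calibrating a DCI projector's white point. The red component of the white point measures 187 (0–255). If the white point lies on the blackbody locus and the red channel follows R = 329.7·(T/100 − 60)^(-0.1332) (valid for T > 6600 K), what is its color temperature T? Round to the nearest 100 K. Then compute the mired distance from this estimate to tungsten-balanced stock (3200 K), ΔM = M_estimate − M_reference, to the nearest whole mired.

(t − 60)^(-0.1332) = 187/329.7 = 0.56718.
t − 60 = 0.56718^(1/-0.1332) = 0.56718^(-7.508) = 70.620, so t = 130.620.
T = 100·t = 13062 K → 13100 K to the nearest 100 K.
M_estimate = 10⁶/13100 = 76.34; M_reference = 10⁶/3200 = 312.50.
ΔM = 76.34 − 312.50 = -236.16 → -236 mireds.

-236 mireds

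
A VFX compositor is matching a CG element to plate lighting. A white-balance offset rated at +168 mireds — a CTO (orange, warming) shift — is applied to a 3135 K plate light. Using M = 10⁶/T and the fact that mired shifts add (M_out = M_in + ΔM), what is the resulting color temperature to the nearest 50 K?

2050 K

M_in = 10⁶/3135 = 318.98 mireds.
M_out = 318.98 + (+168) = 486.98 mireds.
T_out = 10⁶/486.98 = 2053.5 K → 2050 K.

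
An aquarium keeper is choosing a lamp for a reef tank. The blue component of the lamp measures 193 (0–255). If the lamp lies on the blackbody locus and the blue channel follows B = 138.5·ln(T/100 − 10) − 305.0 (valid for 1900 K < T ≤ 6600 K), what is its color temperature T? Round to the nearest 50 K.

4650 K

ln(t − 10) = (193 + 305.0) / 138.5 = 3.5957.
t − 10 = e^3.5957 = 36.440, so t = 46.440.
T = 100·t = 4644 K → 4650 K to the nearest 50 K.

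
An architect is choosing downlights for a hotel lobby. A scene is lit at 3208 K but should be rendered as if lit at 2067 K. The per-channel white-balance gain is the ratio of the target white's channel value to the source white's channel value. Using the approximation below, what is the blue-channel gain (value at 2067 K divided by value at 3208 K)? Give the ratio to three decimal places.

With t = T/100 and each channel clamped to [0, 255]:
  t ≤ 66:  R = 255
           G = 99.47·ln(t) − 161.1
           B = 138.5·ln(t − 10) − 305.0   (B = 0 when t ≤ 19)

At 3208 K (t = 32.08):
  B = 138.5·ln(32.08 − 10) − 305.0 = 138.5·ln 22.08 − 305.0 = 138.5·3.0947 − 305.0 = 123.612.
At 2067 K (t = 20.67):
  B = 138.5·ln(20.67 − 10) − 305.0 = 138.5·ln 10.67 − 305.0 = 138.5·2.3674 − 305.0 = 22.890.
Gain = 22.890 / 123.612 = 0.1852 → 0.185.

0.185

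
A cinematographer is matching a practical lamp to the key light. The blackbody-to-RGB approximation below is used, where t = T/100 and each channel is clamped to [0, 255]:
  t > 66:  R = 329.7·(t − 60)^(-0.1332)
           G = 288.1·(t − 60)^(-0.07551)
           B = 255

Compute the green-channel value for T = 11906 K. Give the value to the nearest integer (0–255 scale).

t = 11906/100 = 119.06; the t > 66 branch applies.
G = 288.1·(119.06 − 60)^(-0.07551) = 288.1·59.06^(-0.07551) = 288.1·0.73494 = 211.735.
Rounded: 212.

212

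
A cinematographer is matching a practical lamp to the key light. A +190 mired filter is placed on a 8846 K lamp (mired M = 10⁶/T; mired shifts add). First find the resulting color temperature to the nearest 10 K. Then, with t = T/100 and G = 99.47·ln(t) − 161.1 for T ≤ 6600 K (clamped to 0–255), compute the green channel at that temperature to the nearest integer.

M_in = 10⁶/8846 = 113.05; M_out = 113.05 + (+190) = 303.05.
T_out = 10⁶/303.05 = 3299.8 K → 3300 K; t = 33.
G = 99.47·ln 33 − 161.1 = 99.47·3.4965 − 161.1 = 186.698.
Rounded: 187.

187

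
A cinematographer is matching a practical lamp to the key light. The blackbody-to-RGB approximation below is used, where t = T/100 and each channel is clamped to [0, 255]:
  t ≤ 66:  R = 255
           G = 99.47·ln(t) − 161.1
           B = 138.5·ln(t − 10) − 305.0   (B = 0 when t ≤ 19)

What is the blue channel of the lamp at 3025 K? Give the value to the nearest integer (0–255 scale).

112

t = 3025/100 = 30.25; the t ≤ 66 branch applies.
B = 138.5·ln(30.25 − 10) − 305.0 = 138.5·ln 20.25 − 305.0 = 138.5·3.0082 − 305.0 = 111.629.
Rounded: 112.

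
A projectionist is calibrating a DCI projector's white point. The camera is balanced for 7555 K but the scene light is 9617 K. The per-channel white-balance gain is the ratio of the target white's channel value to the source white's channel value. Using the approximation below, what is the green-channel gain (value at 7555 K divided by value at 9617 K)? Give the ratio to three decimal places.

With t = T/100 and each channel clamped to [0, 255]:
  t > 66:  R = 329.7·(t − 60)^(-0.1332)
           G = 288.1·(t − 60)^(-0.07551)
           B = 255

1.066

At 9617 K (t = 96.17):
  G = 288.1·(96.17 − 60)^(-0.07551) = 288.1·36.17^(-0.07551) = 288.1·0.76266 = 219.721.
At 7555 K (t = 75.55):
  G = 288.1·(75.55 − 60)^(-0.07551) = 288.1·15.55^(-0.07551) = 288.1·0.81285 = 234.183.
Gain = 234.183 / 219.721 = 1.0658 → 1.066.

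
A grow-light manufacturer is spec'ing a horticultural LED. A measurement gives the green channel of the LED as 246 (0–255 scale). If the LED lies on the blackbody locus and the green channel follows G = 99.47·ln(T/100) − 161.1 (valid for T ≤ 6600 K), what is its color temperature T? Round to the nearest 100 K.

ln t = (246 + 161.1) / 99.47 = 4.0927.
t = e^4.0927 = 59.901.
T = 100·t = 5990 K → 6000 K to the nearest 100 K.

6000 K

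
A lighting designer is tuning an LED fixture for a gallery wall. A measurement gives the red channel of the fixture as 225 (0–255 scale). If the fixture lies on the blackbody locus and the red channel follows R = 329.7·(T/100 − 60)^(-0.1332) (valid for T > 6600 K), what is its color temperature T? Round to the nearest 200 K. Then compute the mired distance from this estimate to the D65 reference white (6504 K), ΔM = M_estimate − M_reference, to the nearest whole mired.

-26 mireds

(t − 60)^(-0.1332) = 225/329.7 = 0.68244.
t − 60 = 0.68244^(1/-0.1332) = 0.68244^(-7.508) = 17.610, so t = 77.610.
T = 100·t = 7761 K → 7800 K to the nearest 200 K.
M_estimate = 10⁶/7800 = 128.21; M_reference = 10⁶/6504 = 153.75.
ΔM = 128.21 − 153.75 = -25.55 → -26 mireds.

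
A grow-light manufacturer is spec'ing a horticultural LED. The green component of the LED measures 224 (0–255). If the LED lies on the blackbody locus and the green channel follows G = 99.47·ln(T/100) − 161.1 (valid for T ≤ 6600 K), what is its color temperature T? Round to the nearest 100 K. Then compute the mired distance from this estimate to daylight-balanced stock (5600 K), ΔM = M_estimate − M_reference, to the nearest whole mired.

+30 mireds

ln t = (224 + 161.1) / 99.47 = 3.8715.
t = e^3.8715 = 48.015.
T = 100·t = 4802 K → 4800 K to the nearest 100 K.
M_estimate = 10⁶/4800 = 208.33; M_reference = 10⁶/5600 = 178.57.
ΔM = 208.33 − 178.57 = 29.76 → +30 mireds.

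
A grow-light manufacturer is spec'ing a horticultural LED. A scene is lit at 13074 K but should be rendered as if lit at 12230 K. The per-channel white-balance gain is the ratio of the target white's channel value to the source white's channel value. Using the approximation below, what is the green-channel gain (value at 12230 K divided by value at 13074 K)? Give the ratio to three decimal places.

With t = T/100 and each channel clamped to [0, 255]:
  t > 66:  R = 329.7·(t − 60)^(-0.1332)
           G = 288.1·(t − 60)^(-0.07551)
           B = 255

1.010

At 13074 K (t = 130.74):
  G = 288.1·(130.74 − 60)^(-0.07551) = 288.1·70.74^(-0.07551) = 288.1·0.72499 = 208.870.
At 12230 K (t = 122.3):
  G = 288.1·(122.3 − 60)^(-0.07551) = 288.1·62.3^(-0.07551) = 288.1·0.73198 = 210.883.
Gain = 210.883 / 208.870 = 1.0096 → 1.010.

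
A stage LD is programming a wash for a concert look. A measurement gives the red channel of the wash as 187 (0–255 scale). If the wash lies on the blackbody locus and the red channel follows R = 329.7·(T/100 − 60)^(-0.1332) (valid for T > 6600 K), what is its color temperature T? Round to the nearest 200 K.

(t − 60)^(-0.1332) = 187/329.7 = 0.56718.
t − 60 = 0.56718^(1/-0.1332) = 0.56718^(-7.508) = 70.620, so t = 130.620.
T = 100·t = 13062 K → 13000 K to the nearest 200 K.

13000 K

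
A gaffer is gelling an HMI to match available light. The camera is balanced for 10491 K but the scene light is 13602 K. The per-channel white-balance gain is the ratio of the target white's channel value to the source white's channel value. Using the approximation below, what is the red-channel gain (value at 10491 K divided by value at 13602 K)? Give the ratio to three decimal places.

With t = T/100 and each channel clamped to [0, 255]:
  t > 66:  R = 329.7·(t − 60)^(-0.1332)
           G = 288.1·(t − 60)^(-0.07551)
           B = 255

At 13602 K (t = 136.02):
  R = 329.7·(136.02 − 60)^(-0.1332) = 329.7·76.02^(-0.1332) = 329.7·0.56164 = 185.174.
At 10491 K (t = 104.91):
  R = 329.7·(104.91 − 60)^(-0.1332) = 329.7·44.91^(-0.1332) = 329.7·0.60243 = 198.622.
Gain = 198.622 / 185.174 = 1.0726 → 1.073.

1.073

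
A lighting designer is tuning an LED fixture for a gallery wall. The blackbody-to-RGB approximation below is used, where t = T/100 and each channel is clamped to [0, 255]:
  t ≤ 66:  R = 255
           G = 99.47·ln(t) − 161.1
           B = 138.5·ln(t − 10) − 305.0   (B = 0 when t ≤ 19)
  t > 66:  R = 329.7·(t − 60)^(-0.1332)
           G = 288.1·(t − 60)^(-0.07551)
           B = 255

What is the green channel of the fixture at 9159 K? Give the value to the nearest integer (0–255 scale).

222

t = 9159/100 = 91.59; the t > 66 branch applies.
G = 288.1·(91.59 − 60)^(-0.07551) = 288.1·31.59^(-0.07551) = 288.1·0.77049 = 221.979.
Rounded: 222.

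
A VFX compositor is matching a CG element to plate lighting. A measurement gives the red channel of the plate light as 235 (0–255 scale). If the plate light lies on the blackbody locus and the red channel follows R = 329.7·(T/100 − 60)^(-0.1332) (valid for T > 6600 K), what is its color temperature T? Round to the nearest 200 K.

7200 K

(t − 60)^(-0.1332) = 235/329.7 = 0.71277.
t − 60 = 0.71277^(1/-0.1332) = 0.71277^(-7.508) = 12.705, so t = 72.705.
T = 100·t = 7271 K → 7200 K to the nearest 200 K.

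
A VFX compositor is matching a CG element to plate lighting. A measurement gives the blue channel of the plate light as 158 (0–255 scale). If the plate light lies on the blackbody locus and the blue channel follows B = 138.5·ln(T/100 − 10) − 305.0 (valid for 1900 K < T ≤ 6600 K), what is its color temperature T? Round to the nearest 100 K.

ln(t − 10) = (158 + 305.0) / 138.5 = 3.3430.
t − 10 = e^3.3430 = 28.303, so t = 38.303.
T = 100·t = 3830 K → 3800 K to the nearest 100 K.

3800 K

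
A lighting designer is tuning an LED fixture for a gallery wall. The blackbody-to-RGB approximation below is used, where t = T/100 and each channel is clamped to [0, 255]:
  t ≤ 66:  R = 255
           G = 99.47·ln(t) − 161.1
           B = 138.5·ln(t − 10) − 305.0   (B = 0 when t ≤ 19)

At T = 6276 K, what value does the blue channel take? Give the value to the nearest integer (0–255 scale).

244

t = 6276/100 = 62.76; the t ≤ 66 branch applies.
B = 138.5·ln(62.76 − 10) − 305.0 = 138.5·ln 52.76 − 305.0 = 138.5·3.9658 − 305.0 = 244.257.
Rounded: 244.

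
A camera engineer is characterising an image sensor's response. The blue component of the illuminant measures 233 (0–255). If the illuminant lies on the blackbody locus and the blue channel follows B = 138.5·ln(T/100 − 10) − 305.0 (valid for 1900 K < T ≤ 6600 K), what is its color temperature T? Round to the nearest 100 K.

5900 K

ln(t − 10) = (233 + 305.0) / 138.5 = 3.8845.
t − 10 = e^3.8845 = 48.641, so t = 58.641.
T = 100·t = 5864 K → 5900 K to the nearest 100 K.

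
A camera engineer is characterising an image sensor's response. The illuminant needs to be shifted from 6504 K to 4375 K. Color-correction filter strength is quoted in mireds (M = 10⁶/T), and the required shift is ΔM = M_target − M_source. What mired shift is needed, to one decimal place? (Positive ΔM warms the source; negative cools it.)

+74.8 mireds

M_source = 10⁶/6504 = 153.752; M_target = 10⁶/4375 = 228.571.
ΔM = 228.571 − 153.752 = 74.820 → +74.8 mireds, a warming shift.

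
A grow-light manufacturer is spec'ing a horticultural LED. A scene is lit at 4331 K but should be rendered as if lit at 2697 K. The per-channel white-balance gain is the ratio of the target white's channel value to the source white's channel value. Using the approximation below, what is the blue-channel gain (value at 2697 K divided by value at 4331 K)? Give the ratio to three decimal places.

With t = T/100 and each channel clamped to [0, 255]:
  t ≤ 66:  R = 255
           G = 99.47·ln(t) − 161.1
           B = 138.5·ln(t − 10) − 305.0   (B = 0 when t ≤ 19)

At 4331 K (t = 43.31):
  B = 138.5·ln(43.31 − 10) − 305.0 = 138.5·ln 33.31 − 305.0 = 138.5·3.5059 − 305.0 = 180.561.
At 2697 K (t = 26.97):
  B = 138.5·ln(26.97 − 10) − 305.0 = 138.5·ln 16.97 − 305.0 = 138.5·2.8314 − 305.0 = 87.155.
Gain = 87.155 / 180.561 = 0.4827 → 0.483.

0.483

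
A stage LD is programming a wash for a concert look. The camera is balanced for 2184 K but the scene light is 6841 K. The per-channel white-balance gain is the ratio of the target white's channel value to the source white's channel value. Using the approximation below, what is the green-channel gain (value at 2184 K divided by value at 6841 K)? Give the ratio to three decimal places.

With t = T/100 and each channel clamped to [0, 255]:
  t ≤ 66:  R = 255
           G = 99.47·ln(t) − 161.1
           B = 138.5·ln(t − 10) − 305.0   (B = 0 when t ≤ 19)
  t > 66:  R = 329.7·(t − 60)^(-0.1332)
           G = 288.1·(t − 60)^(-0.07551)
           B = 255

0.594

At 6841 K (t = 68.41):
  G = 288.1·(68.41 − 60)^(-0.07551) = 288.1·8.41^(-0.07551) = 288.1·0.85147 = 245.308.
At 2184 K (t = 21.84):
  G = 99.47·ln 21.84 − 161.1 = 99.47·3.0837 − 161.1 = 145.640.
Gain = 145.640 / 245.308 = 0.5937 → 0.594.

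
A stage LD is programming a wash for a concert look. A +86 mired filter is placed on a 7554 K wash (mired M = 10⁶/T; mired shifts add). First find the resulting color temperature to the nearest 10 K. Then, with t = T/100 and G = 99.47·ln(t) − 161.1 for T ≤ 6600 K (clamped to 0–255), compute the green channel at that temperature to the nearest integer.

M_in = 10⁶/7554 = 132.38; M_out = 132.38 + (+86) = 218.38.
T_out = 10⁶/218.38 = 4579.2 K → 4580 K; t = 45.8.
G = 99.47·ln 45.8 − 161.1 = 99.47·3.8243 − 161.1 = 219.302.
Rounded: 219.

219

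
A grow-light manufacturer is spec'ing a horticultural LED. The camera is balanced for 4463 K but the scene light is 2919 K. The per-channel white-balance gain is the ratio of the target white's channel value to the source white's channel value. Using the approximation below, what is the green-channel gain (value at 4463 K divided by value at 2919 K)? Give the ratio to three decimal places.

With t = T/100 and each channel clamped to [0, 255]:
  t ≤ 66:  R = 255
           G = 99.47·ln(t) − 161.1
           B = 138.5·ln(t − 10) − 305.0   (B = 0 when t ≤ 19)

1.242

At 2919 K (t = 29.19):
  G = 99.47·ln 29.19 − 161.1 = 99.47·3.3738 − 161.1 = 174.494.
At 4463 K (t = 44.63):
  G = 99.47·ln 44.63 − 161.1 = 99.47·3.7984 − 161.1 = 216.727.
Gain = 216.727 / 174.494 = 1.2420 → 1.242.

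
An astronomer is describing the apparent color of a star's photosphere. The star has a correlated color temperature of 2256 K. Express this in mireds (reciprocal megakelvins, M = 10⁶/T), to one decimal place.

M = 10⁶ / 2256 = 443.262 → 443.3 mireds.

443.3 mireds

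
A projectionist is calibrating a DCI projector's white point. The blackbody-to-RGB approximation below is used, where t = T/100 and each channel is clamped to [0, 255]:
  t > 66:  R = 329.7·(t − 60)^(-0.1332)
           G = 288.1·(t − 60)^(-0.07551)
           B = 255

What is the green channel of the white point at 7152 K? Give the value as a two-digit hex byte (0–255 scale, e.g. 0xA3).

t = 7152/100 = 71.52; the t > 66 branch applies.
G = 288.1·(71.52 − 60)^(-0.07551) = 288.1·11.52^(-0.07551) = 288.1·0.83148 = 239.548.
Rounded: 240; in hex, 0xF0.

0xF0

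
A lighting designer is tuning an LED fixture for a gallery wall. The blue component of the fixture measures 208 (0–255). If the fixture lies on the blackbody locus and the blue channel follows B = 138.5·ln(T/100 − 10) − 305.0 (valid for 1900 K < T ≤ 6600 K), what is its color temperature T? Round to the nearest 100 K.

ln(t − 10) = (208 + 305.0) / 138.5 = 3.7040.
t − 10 = e^3.7040 = 40.608, so t = 50.608.
T = 100·t = 5061 K → 5100 K to the nearest 100 K.

5100 K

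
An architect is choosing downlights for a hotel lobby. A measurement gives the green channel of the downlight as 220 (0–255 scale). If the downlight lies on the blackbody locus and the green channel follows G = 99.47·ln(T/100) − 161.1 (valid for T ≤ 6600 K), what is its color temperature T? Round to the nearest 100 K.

4600 K

ln t = (220 + 161.1) / 99.47 = 3.8313.
t = e^3.8313 = 46.123.
T = 100·t = 4612 K → 4600 K to the nearest 100 K.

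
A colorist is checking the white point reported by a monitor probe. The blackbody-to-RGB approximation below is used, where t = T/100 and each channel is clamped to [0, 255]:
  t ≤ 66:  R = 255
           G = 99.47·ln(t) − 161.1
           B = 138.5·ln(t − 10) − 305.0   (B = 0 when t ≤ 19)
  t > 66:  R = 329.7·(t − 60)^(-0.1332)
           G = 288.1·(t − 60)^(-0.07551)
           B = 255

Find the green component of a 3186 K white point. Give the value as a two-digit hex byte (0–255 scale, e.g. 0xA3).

0xB7

t = 3186/100 = 31.86; the t ≤ 66 branch applies.
G = 99.47·ln 31.86 − 161.1 = 99.47·3.4614 − 161.1 = 183.201.
Rounded: 183; in hex, 0xB7.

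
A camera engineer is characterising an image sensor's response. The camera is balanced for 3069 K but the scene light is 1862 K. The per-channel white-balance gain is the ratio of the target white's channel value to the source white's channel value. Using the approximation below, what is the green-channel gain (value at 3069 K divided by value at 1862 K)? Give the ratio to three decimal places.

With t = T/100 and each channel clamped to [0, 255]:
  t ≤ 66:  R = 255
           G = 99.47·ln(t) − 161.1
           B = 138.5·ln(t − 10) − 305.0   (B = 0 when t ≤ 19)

1.383

At 1862 K (t = 18.62):
  G = 99.47·ln 18.62 − 161.1 = 99.47·2.9242 − 161.1 = 129.774.
At 3069 K (t = 30.69):
  G = 99.47·ln 30.69 − 161.1 = 99.47·3.4239 − 161.1 = 179.479.
Gain = 179.479 / 129.774 = 1.3830 → 1.383.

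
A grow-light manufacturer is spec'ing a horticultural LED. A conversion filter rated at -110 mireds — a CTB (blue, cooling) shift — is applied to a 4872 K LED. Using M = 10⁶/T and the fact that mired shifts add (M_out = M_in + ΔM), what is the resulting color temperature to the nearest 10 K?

10500 K

M_in = 10⁶/4872 = 205.25 mireds.
M_out = 205.25 + (-110) = 95.25 mireds.
T_out = 10⁶/95.25 = 10498.2 K → 10500 K.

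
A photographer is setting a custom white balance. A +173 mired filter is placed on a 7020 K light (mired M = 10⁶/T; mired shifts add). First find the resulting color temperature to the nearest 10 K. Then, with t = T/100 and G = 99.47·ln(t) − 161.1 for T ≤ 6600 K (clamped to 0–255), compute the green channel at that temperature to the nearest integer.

183

M_in = 10⁶/7020 = 142.45; M_out = 142.45 + (+173) = 315.45.
T_out = 10⁶/315.45 = 3170.1 K → 3170 K; t = 31.7.
G = 99.47·ln 31.7 − 161.1 = 99.47·3.4563 − 161.1 = 182.700.
Rounded: 183.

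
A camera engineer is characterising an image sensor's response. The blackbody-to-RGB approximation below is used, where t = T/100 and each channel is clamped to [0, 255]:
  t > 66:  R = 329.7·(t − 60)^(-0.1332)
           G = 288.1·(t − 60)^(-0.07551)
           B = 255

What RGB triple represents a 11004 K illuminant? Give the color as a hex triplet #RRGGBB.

#C4D6FF

t = 11004/100 = 110.04; the t > 66 branch applies.
R = 329.7·(110.04 − 60)^(-0.1332) = 329.7·50.04^(-0.1332) = 329.7·0.59381 = 195.781.
G = 288.1·(110.04 − 60)^(-0.07551) = 288.1·50.04^(-0.07551) = 288.1·0.74419 = 214.401.
B = 255 by definition for t > 66.
Rounded: (196, 214, 255).
In hex: #C4D6FF.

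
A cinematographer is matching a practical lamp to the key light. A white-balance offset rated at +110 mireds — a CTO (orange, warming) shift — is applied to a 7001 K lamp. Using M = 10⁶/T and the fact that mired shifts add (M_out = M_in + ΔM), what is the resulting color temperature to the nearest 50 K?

3950 K

M_in = 10⁶/7001 = 142.84 mireds.
M_out = 142.84 + (+110) = 252.84 mireds.
T_out = 10⁶/252.84 = 3955.1 K → 3950 K.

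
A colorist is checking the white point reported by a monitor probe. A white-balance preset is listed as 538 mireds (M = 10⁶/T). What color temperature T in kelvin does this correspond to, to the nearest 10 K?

1860 K

T = 10⁶ / 538 = 1858.74 K → 1860 K.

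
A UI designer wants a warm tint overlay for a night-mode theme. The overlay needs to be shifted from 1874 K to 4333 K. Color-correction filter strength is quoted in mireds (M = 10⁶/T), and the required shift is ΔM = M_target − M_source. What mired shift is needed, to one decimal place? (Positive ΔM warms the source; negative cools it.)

M_source = 10⁶/1874 = 533.618; M_target = 10⁶/4333 = 230.787.
ΔM = 230.787 − 533.618 = -302.831 → -302.8 mireds, a cooling shift.

-302.8 mireds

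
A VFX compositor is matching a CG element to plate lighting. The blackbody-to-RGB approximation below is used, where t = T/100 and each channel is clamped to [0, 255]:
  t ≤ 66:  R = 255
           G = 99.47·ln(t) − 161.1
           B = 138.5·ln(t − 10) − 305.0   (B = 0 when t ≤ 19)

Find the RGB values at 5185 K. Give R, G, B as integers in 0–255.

t = 5185/100 = 51.85; the t ≤ 66 branch applies.
R = 255 by definition for t ≤ 66.
G = 99.47·ln 51.85 − 161.1 = 99.47·3.9484 − 161.1 = 231.643.
B = 138.5·ln(51.85 − 10) − 305.0 = 138.5·ln 41.85 − 305.0 = 138.5·3.7341 − 305.0 = 212.172.
Rounded: (255, 232, 212).

R=255, G=232, B=212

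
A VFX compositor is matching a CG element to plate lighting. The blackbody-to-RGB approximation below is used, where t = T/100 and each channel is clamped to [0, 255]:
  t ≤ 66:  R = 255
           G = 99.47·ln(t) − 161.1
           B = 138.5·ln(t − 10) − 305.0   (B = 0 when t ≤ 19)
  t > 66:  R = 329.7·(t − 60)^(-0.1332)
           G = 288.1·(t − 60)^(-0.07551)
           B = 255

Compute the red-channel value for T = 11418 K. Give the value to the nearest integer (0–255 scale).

194

t = 11418/100 = 114.18; the t > 66 branch applies.
R = 329.7·(114.18 − 60)^(-0.1332) = 329.7·54.18^(-0.1332) = 329.7·0.58756 = 193.719.
Rounded: 194.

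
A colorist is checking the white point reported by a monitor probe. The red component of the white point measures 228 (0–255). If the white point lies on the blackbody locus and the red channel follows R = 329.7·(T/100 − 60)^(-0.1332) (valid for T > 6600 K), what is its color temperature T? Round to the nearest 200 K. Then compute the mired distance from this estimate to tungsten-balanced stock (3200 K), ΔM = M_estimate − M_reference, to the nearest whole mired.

(t − 60)^(-0.1332) = 228/329.7 = 0.69154.
t − 60 = 0.69154^(1/-0.1332) = 0.69154^(-7.508) = 15.943, so t = 75.943.
T = 100·t = 7594 K → 7600 K to the nearest 200 K.
M_estimate = 10⁶/7600 = 131.58; M_reference = 10⁶/3200 = 312.50.
ΔM = 131.58 − 312.50 = -180.92 → -181 mireds.

-181 mireds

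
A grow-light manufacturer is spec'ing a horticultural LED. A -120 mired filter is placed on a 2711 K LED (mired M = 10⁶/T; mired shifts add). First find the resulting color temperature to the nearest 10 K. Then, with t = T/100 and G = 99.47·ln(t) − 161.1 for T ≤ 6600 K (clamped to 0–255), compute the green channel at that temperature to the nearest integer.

206

M_in = 10⁶/2711 = 368.87; M_out = 368.87 + (-120) = 248.87.
T_out = 10⁶/248.87 = 4018.2 K → 4020 K; t = 40.2.
G = 99.47·ln 40.2 − 161.1 = 99.47·3.6939 − 161.1 = 206.329.
Rounded: 206.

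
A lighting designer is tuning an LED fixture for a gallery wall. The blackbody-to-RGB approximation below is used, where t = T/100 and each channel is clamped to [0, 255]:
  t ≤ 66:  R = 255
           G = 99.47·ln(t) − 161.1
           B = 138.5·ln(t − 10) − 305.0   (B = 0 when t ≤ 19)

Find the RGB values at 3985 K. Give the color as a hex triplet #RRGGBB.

#FFCDA5

t = 3985/100 = 39.85; the t ≤ 66 branch applies.
R = 255 by definition for t ≤ 66.
G = 99.47·ln 39.85 − 161.1 = 99.47·3.6851 − 161.1 = 205.459.
B = 138.5·ln(39.85 − 10) − 305.0 = 138.5·ln 29.85 − 305.0 = 138.5·3.3962 − 305.0 = 165.372.
Rounded: (255, 205, 165).
In hex: #FFCDA5.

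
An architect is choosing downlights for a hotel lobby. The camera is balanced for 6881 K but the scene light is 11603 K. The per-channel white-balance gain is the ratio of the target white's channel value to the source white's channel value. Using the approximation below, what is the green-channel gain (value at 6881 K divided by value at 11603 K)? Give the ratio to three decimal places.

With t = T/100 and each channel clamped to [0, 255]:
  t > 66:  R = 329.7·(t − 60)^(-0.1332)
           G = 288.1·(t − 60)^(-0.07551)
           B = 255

At 11603 K (t = 116.03):
  G = 288.1·(116.03 − 60)^(-0.07551) = 288.1·56.03^(-0.07551) = 288.1·0.73786 = 212.579.
At 6881 K (t = 68.81):
  G = 288.1·(68.81 − 60)^(-0.07551) = 288.1·8.81^(-0.07551) = 288.1·0.84849 = 244.449.
Gain = 244.449 / 212.579 = 1.1499 → 1.150.

1.150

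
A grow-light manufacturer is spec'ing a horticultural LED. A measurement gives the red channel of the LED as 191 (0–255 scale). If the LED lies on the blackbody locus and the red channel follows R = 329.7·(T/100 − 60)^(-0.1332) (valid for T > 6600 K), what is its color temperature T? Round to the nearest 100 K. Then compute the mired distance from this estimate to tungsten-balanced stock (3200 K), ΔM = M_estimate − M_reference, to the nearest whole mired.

-229 mireds

(t − 60)^(-0.1332) = 191/329.7 = 0.57931.
t − 60 = 0.57931^(1/-0.1332) = 0.57931^(-7.508) = 60.245, so t = 120.245.
T = 100·t = 12025 K → 12000 K to the nearest 100 K.
M_estimate = 10⁶/12000 = 83.33; M_reference = 10⁶/3200 = 312.50.
ΔM = 83.33 − 312.50 = -229.17 → -229 mireds.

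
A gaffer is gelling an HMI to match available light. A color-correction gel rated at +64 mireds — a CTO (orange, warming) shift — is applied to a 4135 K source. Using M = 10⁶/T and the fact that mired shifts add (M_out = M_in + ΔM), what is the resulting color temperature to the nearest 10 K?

3270 K

M_in = 10⁶/4135 = 241.84 mireds.
M_out = 241.84 + (+64) = 305.84 mireds.
T_out = 10⁶/305.84 = 3269.7 K → 3270 K.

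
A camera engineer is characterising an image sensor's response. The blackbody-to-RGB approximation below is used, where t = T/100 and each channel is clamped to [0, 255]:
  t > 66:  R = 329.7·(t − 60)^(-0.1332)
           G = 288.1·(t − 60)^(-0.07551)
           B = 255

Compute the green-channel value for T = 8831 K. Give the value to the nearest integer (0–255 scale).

224

t = 8831/100 = 88.31; the t > 66 branch applies.
G = 288.1·(88.31 − 60)^(-0.07551) = 288.1·28.31^(-0.07551) = 288.1·0.77690 = 223.824.
Rounded: 224.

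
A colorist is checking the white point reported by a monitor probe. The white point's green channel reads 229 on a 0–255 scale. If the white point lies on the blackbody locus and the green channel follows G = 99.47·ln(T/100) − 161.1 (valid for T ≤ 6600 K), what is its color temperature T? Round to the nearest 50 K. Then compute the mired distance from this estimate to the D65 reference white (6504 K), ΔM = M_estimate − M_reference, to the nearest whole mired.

+44 mireds

ln t = (229 + 161.1) / 99.47 = 3.9218.
t = e^3.9218 = 50.491.
T = 100·t = 5049 K → 5050 K to the nearest 50 K.
M_estimate = 10⁶/5050 = 198.02; M_reference = 10⁶/6504 = 153.75.
ΔM = 198.02 − 153.75 = 44.27 → +44 mireds.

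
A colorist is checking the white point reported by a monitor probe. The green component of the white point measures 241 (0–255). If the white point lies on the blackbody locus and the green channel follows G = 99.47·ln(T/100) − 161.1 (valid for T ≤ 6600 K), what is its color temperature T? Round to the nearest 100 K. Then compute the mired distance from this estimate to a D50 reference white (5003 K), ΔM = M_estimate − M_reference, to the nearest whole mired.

-24 mireds

ln t = (241 + 161.1) / 99.47 = 4.0424.
t = e^4.0424 = 56.964.
T = 100·t = 5696 K → 5700 K to the nearest 100 K.
M_estimate = 10⁶/5700 = 175.44; M_reference = 10⁶/5003 = 199.88.
ΔM = 175.44 − 199.88 = -24.44 → -24 mireds.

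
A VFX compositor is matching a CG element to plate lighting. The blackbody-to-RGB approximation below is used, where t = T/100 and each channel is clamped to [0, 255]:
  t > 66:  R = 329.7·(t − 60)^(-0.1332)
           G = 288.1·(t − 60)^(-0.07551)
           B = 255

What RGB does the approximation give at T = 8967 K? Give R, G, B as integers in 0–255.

R=210, G=223, B=255

t = 8967/100 = 89.67; the t > 66 branch applies.
R = 329.7·(89.67 − 60)^(-0.1332) = 329.7·29.67^(-0.1332) = 329.7·0.63663 = 209.897.
G = 288.1·(89.67 − 60)^(-0.07551) = 288.1·29.67^(-0.07551) = 288.1·0.77415 = 223.033.
B = 255 by definition for t > 66.
Rounded: (210, 223, 255).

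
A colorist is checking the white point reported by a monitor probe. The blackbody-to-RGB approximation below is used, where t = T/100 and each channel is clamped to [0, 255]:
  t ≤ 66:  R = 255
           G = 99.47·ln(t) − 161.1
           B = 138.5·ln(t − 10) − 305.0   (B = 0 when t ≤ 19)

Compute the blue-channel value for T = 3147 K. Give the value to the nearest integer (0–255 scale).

120

t = 3147/100 = 31.47; the t ≤ 66 branch applies.
B = 138.5·ln(31.47 − 10) − 305.0 = 138.5·ln 21.47 − 305.0 = 138.5·3.0667 − 305.0 = 119.732.
Rounded: 120.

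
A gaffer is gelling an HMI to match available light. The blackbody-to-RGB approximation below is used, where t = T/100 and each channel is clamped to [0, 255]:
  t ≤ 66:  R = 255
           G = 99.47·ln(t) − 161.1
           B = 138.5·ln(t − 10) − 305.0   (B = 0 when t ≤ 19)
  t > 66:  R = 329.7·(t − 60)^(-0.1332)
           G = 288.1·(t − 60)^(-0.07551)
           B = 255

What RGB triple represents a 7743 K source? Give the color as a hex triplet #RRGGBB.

#E1E8FF

t = 7743/100 = 77.43; the t > 66 branch applies.
R = 329.7·(77.43 − 60)^(-0.1332) = 329.7·17.43^(-0.1332) = 329.7·0.68338 = 225.309.
G = 288.1·(77.43 − 60)^(-0.07551) = 288.1·17.43^(-0.07551) = 288.1·0.80588 = 232.174.
B = 255 by definition for t > 66.
Rounded: (225, 232, 255).
In hex: #E1E8FF.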